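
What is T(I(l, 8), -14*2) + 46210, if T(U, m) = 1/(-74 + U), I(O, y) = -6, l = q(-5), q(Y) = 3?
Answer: 3696799/80 ≈ 46210.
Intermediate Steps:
l = 3
T(I(l, 8), -14*2) + 46210 = 1/(-74 - 6) + 46210 = 1/(-80) + 46210 = -1/80 + 46210 = 3696799/80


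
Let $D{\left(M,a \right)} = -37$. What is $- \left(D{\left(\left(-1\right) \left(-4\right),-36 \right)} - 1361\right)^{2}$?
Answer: $-1954404$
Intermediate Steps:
$- \left(D{\left(\left(-1\right) \left(-4\right),-36 \right)} - 1361\right)^{2} = - \left(-37 - 1361\right)^{2} = - \left(-1398\right)^{2} = \left(-1\right) 1954404 = -1954404$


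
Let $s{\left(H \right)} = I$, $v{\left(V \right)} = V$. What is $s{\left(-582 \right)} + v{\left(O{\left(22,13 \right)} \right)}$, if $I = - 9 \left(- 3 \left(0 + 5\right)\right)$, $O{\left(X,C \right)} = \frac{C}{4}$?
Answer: $\frac{553}{4} \approx 138.25$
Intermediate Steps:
$O{\left(X,C \right)} = \frac{C}{4}$ ($O{\left(X,C \right)} = C \frac{1}{4} = \frac{C}{4}$)
$I = 135$ ($I = - 9 \left(\left(-3\right) 5\right) = \left(-9\right) \left(-15\right) = 135$)
$s{\left(H \right)} = 135$
$s{\left(-582 \right)} + v{\left(O{\left(22,13 \right)} \right)} = 135 + \frac{1}{4} \cdot 13 = 135 + \frac{13}{4} = \frac{553}{4}$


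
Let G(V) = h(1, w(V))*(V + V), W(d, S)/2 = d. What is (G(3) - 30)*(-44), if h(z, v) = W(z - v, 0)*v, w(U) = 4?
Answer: 7656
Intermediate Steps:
W(d, S) = 2*d
h(z, v) = v*(-2*v + 2*z) (h(z, v) = (2*(z - v))*v = (-2*v + 2*z)*v = v*(-2*v + 2*z))
G(V) = -48*V (G(V) = (2*4*(1 - 1*4))*(V + V) = (2*4*(1 - 4))*(2*V) = (2*4*(-3))*(2*V) = -48*V)
(G(3) - 30)*(-44) = (-48*3 - 30)*(-44) = (-144 - 30)*(-44) = -174*(-44) = 7656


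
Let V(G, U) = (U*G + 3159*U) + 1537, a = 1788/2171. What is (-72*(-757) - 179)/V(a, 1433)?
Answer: 2876575/239845948 ≈ 0.011993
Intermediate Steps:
a = 1788/2171 (a = 1788*(1/2171) = 1788/2171 ≈ 0.82358)
V(G, U) = 1537 + 3159*U + G*U (V(G, U) = (G*U + 3159*U) + 1537 = (3159*U + G*U) + 1537 = 1537 + 3159*U + G*U)
(-72*(-757) - 179)/V(a, 1433) = (-72*(-757) - 179)/(1537 + 3159*1433 + (1788/2171)*1433) = (54504 - 179)/(1537 + 4526847 + 2562204/2171) = 54325/(9833683868/2171) = 54325*(2171/9833683868) = 2876575/239845948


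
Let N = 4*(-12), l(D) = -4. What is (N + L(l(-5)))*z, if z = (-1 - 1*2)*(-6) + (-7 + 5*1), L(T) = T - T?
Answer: -768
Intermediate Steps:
N = -48
L(T) = 0
z = 16 (z = (-1 - 2)*(-6) + (-7 + 5) = -3*(-6) - 2 = 18 - 2 = 16)
(N + L(l(-5)))*z = (-48 + 0)*16 = -48*16 = -768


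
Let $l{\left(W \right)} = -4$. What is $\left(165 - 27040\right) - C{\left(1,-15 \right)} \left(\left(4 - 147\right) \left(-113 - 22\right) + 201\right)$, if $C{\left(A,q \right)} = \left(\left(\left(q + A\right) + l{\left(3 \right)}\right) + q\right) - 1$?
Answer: $636329$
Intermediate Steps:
$C{\left(A,q \right)} = -5 + A + 2 q$ ($C{\left(A,q \right)} = \left(\left(\left(q + A\right) - 4\right) + q\right) - 1 = \left(\left(\left(A + q\right) - 4\right) + q\right) - 1 = \left(\left(-4 + A + q\right) + q\right) - 1 = \left(-4 + A + 2 q\right) - 1 = -5 + A + 2 q$)
$\left(165 - 27040\right) - C{\left(1,-15 \right)} \left(\left(4 - 147\right) \left(-113 - 22\right) + 201\right) = \left(165 - 27040\right) - \left(-5 + 1 + 2 \left(-15\right)\right) \left(\left(4 - 147\right) \left(-113 - 22\right) + 201\right) = \left(165 - 27040\right) - \left(-5 + 1 - 30\right) \left(\left(-143\right) \left(-135\right) + 201\right) = -26875 - - 34 \left(19305 + 201\right) = -26875 - \left(-34\right) 19506 = -26875 - -663204 = -26875 + 663204 = 636329$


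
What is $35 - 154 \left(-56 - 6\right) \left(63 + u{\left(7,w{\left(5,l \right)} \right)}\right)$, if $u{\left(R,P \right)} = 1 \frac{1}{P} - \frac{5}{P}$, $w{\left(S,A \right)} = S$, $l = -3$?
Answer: $\frac{2969603}{5} \approx 5.9392 \cdot 10^{5}$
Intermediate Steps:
$u{\left(R,P \right)} = - \frac{4}{P}$ ($u{\left(R,P \right)} = \frac{1}{P} - \frac{5}{P} = - \frac{4}{P}$)
$35 - 154 \left(-56 - 6\right) \left(63 + u{\left(7,w{\left(5,l \right)} \right)}\right) = 35 - 154 \left(-56 - 6\right) \left(63 - \frac{4}{5}\right) = 35 - 154 \left(- 62 \left(63 - \frac{4}{5}\right)\right) = 35 - 154 \left(\left(-62\right) \frac{311}{5}\right) = 35 - - \frac{2969428}{5} = 35 + \frac{2969428}{5} = \frac{2969603}{5}$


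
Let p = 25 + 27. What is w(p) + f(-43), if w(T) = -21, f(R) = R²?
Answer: 1828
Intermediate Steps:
p = 52
w(p) + f(-43) = -21 + (-43)² = -21 + 1849 = 1828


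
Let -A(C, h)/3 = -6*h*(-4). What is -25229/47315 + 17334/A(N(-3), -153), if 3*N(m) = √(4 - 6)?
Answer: 3347133/3217420 ≈ 1.0403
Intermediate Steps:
N(m) = I*√2/3 (N(m) = √(4 - 6)/3 = √(-2)/3 = (I*√2)/3 = I*√2/3)
A(C, h) = -72*h (A(C, h) = -3*(-6*h)*(-4) = -72*h)
-25229/47315 + 17334/A(N(-3), -153) = -25229/47315 + 17334/((-72*(-153))) = -25229*1/47315 + 17334/11016 = -25229/47315 + 17334*(1/11016) = -25229/47315 + 107/68 = 3347133/3217420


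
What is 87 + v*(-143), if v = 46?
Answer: -6491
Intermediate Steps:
87 + v*(-143) = 87 + 46*(-143) = 87 - 6578 = -6491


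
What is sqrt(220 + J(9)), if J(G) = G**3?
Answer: sqrt(949) ≈ 30.806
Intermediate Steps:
sqrt(220 + J(9)) = sqrt(220 + 9**3) = sqrt(220 + 729) = sqrt(949)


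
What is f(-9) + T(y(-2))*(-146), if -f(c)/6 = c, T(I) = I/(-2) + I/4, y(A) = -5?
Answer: -257/2 ≈ -128.50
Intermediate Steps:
T(I) = -I/4 (T(I) = I*(-½) + I*(¼) = -I/2 + I/4 = -I/4)
f(c) = -6*c
f(-9) + T(y(-2))*(-146) = -6*(-9) - ¼*(-5)*(-146) = 54 + (5/4)*(-146) = 54 - 365/2 = -257/2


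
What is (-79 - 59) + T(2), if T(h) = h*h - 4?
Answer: -138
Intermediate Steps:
T(h) = -4 + h² (T(h) = h² - 4 = -4 + h²)
(-79 - 59) + T(2) = (-79 - 59) + (-4 + 2²) = -138 + (-4 + 4) = -138 + 0 = -138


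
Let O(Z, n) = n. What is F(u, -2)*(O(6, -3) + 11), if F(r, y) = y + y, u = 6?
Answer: -32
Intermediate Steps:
F(r, y) = 2*y
F(u, -2)*(O(6, -3) + 11) = (2*(-2))*(-3 + 11) = -4*8 = -32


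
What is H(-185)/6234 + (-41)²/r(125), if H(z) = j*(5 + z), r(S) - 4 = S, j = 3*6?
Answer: 1676899/134031 ≈ 12.511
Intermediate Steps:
j = 18
r(S) = 4 + S
H(z) = 90 + 18*z (H(z) = 18*(5 + z) = 90 + 18*z)
H(-185)/6234 + (-41)²/r(125) = (90 + 18*(-185))/6234 + (-41)²/(4 + 125) = (90 - 3330)*(1/6234) + 1681/129 = -3240*1/6234 + 1681*(1/129) = -540/1039 + 1681/129 = 1676899/134031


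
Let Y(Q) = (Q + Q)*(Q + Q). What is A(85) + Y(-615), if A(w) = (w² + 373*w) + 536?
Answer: 1552366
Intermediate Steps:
A(w) = 536 + w² + 373*w
Y(Q) = 4*Q² (Y(Q) = (2*Q)*(2*Q) = 4*Q²)
A(85) + Y(-615) = (536 + 85² + 373*85) + 4*(-615)² = (536 + 7225 + 31705) + 4*378225 = 39466 + 1512900 = 1552366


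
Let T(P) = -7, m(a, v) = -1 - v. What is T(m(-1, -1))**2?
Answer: 49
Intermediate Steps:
T(m(-1, -1))**2 = (-7)**2 = 49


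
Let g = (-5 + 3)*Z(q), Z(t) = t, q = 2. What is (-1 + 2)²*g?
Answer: -4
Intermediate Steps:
g = -4 (g = (-5 + 3)*2 = -2*2 = -4)
(-1 + 2)²*g = (-1 + 2)²*(-4) = 1²*(-4) = 1*(-4) = -4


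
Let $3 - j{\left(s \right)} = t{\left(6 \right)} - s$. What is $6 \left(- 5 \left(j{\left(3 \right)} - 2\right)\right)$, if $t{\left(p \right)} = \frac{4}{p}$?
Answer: $-100$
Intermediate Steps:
$j{\left(s \right)} = \frac{7}{3} + s$ ($j{\left(s \right)} = 3 - \left(\frac{4}{6} - s\right) = 3 - \left(4 \cdot \frac{1}{6} - s\right) = 3 - \left(\frac{2}{3} - s\right) = 3 + \left(- \frac{2}{3} + s\right) = \frac{7}{3} + s$)
$6 \left(- 5 \left(j{\left(3 \right)} - 2\right)\right) = 6 \left(- 5 \left(\left(\frac{7}{3} + 3\right) - 2\right)\right) = 6 \left(- 5 \left(\frac{16}{3} - 2\right)\right) = 6 \left(\left(-5\right) \frac{10}{3}\right) = 6 \left(- \frac{50}{3}\right) = -100$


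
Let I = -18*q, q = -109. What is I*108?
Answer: 211896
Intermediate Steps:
I = 1962 (I = -18*(-109) = 1962)
I*108 = 1962*108 = 211896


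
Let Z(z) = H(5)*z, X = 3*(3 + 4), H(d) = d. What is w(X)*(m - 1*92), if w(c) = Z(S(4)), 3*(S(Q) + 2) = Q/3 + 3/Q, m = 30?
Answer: 7285/18 ≈ 404.72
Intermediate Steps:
S(Q) = -2 + 1/Q + Q/9 (S(Q) = -2 + (Q/3 + 3/Q)/3 = -2 + (3/Q + Q/3)/3 = -2 + (1/Q + Q/9) = -2 + 1/Q + Q/9)
X = 21 (X = 3*7 = 21)
Z(z) = 5*z
w(c) = -235/36 (w(c) = 5*(-2 + 1/4 + (1/9)*4) = 5*(-2 + 1/4 + 4/9) = 5*(-47/36) = -235/36)
w(X)*(m - 1*92) = -235*(30 - 1*92)/36 = -235*(30 - 92)/36 = -235/36*(-62) = 7285/18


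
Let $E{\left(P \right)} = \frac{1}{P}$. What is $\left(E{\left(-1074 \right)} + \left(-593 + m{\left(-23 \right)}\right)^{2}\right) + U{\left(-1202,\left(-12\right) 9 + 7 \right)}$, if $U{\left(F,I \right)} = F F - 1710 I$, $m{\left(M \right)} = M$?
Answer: $\frac{2144745779}{1074} \approx 1.997 \cdot 10^{6}$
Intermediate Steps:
$U{\left(F,I \right)} = F^{2} - 1710 I$
$\left(E{\left(-1074 \right)} + \left(-593 + m{\left(-23 \right)}\right)^{2}\right) + U{\left(-1202,\left(-12\right) 9 + 7 \right)} = \left(\frac{1}{-1074} + \left(-593 - 23\right)^{2}\right) + \left(\left(-1202\right)^{2} - 1710 \left(\left(-12\right) 9 + 7\right)\right) = \left(- \frac{1}{1074} + \left(-616\right)^{2}\right) + \left(1444804 - 1710 \left(-108 + 7\right)\right) = \left(- \frac{1}{1074} + 379456\right) + \left(1444804 - -172710\right) = \frac{407535743}{1074} + \left(1444804 + 172710\right) = \frac{407535743}{1074} + 1617514 = \frac{2144745779}{1074}$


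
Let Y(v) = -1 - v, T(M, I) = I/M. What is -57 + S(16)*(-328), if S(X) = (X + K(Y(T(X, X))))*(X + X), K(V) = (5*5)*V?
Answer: 356807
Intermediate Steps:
K(V) = 25*V
S(X) = 2*X*(-50 + X) (S(X) = (X + 25*(-1 - X/X))*(X + X) = (X + 25*(-1 - 1*1))*(2*X) = (X + 25*(-1 - 1))*(2*X) = (X + 25*(-2))*(2*X) = (X - 50)*(2*X) = (-50 + X)*(2*X) = 2*X*(-50 + X))
-57 + S(16)*(-328) = -57 + (2*16*(-50 + 16))*(-328) = -57 + (2*16*(-34))*(-328) = -57 - 1088*(-328) = -57 + 356864 = 356807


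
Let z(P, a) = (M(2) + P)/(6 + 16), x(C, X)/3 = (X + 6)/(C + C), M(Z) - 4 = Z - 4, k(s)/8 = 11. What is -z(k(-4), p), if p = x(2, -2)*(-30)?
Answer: -45/11 ≈ -4.0909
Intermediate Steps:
k(s) = 88 (k(s) = 8*11 = 88)
M(Z) = Z (M(Z) = 4 + (Z - 4) = 4 + (-4 + Z) = Z)
x(C, X) = 3*(6 + X)/(2*C) (x(C, X) = 3*((X + 6)/(C + C)) = 3*((6 + X)/((2*C))) = 3*((6 + X)*(1/(2*C))) = 3*((6 + X)/(2*C)) = 3*(6 + X)/(2*C))
p = -90 (p = ((3/2)*(6 - 2)/2)*(-30) = ((3/2)*(½)*4)*(-30) = 3*(-30) = -90)
z(P, a) = 1/11 + P/22 (z(P, a) = (2 + P)/(6 + 16) = (2 + P)/22 = (2 + P)*(1/22) = 1/11 + P/22)
-z(k(-4), p) = -(1/11 + (1/22)*88) = -(1/11 + 4) = -1*45/11 = -45/11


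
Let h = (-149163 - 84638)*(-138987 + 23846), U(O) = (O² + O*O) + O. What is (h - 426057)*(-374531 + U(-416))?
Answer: -776228248580140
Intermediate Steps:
U(O) = O + 2*O² (U(O) = (O² + O²) + O = 2*O² + O = O + 2*O²)
h = 26920080941 (h = -233801*(-115141) = 26920080941)
(h - 426057)*(-374531 + U(-416)) = (26920080941 - 426057)*(-374531 - 416*(1 + 2*(-416))) = 26919654884*(-374531 - 416*(1 - 832)) = 26919654884*(-374531 - 416*(-831)) = 26919654884*(-374531 + 345696) = 26919654884*(-28835) = -776228248580140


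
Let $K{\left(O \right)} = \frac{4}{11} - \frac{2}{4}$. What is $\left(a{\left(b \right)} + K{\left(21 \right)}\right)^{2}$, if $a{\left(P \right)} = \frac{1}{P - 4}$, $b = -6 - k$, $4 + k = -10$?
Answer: $\frac{25}{1936} \approx 0.012913$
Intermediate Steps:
$k = -14$ ($k = -4 - 10 = -14$)
$K{\left(O \right)} = - \frac{3}{22}$ ($K{\left(O \right)} = 4 \cdot \frac{1}{11} - \frac{1}{2} = \frac{4}{11} - \frac{1}{2} = - \frac{3}{22}$)
$b = 8$ ($b = -6 - -14 = -6 + 14 = 8$)
$a{\left(P \right)} = \frac{1}{-4 + P}$ ($a{\left(P \right)} = \frac{1}{P - 4} = \frac{1}{-4 + P}$)
$\left(a{\left(b \right)} + K{\left(21 \right)}\right)^{2} = \left(\frac{1}{-4 + 8} - \frac{3}{22}\right)^{2} = \left(\frac{1}{4} - \frac{3}{22}\right)^{2} = \left(\frac{5}{44}\right)^{2} = \frac{25}{1936}$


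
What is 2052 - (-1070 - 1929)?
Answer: 5051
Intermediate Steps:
2052 - (-1070 - 1929) = 2052 - 1*(-2999) = 2052 + 2999 = 5051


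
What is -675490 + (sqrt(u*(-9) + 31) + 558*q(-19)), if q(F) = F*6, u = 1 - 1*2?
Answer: -739102 + 2*sqrt(10) ≈ -7.3910e+5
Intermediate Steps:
u = -1 (u = 1 - 2 = -1)
q(F) = 6*F
-675490 + (sqrt(u*(-9) + 31) + 558*q(-19)) = -675490 + (sqrt(-1*(-9) + 31) + 558*(6*(-19))) = -675490 + (sqrt(9 + 31) + 558*(-114)) = -675490 + (sqrt(40) - 63612) = -675490 + (2*sqrt(10) - 63612) = -675490 + (-63612 + 2*sqrt(10)) = -739102 + 2*sqrt(10)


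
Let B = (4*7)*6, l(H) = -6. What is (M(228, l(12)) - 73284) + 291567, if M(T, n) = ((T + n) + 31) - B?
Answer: 218368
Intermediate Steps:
B = 168 (B = 28*6 = 168)
M(T, n) = -137 + T + n (M(T, n) = ((T + n) + 31) - 1*168 = (31 + T + n) - 168 = -137 + T + n)
(M(228, l(12)) - 73284) + 291567 = ((-137 + 228 - 6) - 73284) + 291567 = (85 - 73284) + 291567 = -73199 + 291567 = 218368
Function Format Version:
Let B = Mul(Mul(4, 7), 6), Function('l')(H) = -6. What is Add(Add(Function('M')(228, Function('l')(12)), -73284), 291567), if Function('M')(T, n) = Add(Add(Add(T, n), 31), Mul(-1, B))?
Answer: 218368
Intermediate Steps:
B = 168 (B = Mul(28, 6) = 168)
Function('M')(T, n) = Add(-137, T, n) (Function('M')(T, n) = Add(Add(Add(T, n), 31), Mul(-1, 168)) = Add(Add(31, T, n), -168) = Add(-137, T, n))
Add(Add(Function('M')(228, Function('l')(12)), -73284), 291567) = Add(Add(Add(-137, 228, -6), -73284), 291567) = Add(Add(85, -73284), 291567) = Add(-73199, 291567) = 218368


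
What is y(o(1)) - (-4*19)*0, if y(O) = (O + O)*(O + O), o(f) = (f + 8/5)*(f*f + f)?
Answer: 2704/25 ≈ 108.16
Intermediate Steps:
o(f) = (8/5 + f)*(f + f**2) (o(f) = (f + 8*(1/5))*(f**2 + f) = (f + 8/5)*(f + f**2) = (8/5 + f)*(f + f**2))
y(O) = 4*O**2 (y(O) = (2*O)*(2*O) = 4*O**2)
y(o(1)) - (-4*19)*0 = 4*((1/5)*1*(8 + 5*1**2 + 13*1))**2 - (-4*19)*0 = 4*((1/5)*1*(8 + 5*1 + 13))**2 - (-76)*0 = 4*((1/5)*1*(8 + 5 + 13))**2 - 1*0 = 4*((1/5)*1*26)**2 + 0 = 4*(26/5)**2 + 0 = 4*(676/25) + 0 = 2704/25 + 0 = 2704/25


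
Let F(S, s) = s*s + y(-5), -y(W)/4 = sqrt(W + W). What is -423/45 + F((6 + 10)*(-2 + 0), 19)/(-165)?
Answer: -1912/165 + 4*I*sqrt(10)/165 ≈ -11.588 + 0.076661*I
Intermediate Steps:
y(W) = -4*sqrt(2)*sqrt(W) (y(W) = -4*sqrt(W + W) = -4*sqrt(2)*sqrt(W))
F(S, s) = s**2 - 4*I*sqrt(10) (F(S, s) = s*s - 4*sqrt(2)*sqrt(-5) = s**2 - 4*sqrt(2)*I*sqrt(5) = s**2 - 4*I*sqrt(10))
-423/45 + F((6 + 10)*(-2 + 0), 19)/(-165) = -423/45 + (19**2 - 4*I*sqrt(10))/(-165) = -423*1/45 + (361 - 4*I*sqrt(10))*(-1/165) = -47/5 + (-361/165 + 4*I*sqrt(10)/165) = -1912/165 + 4*I*sqrt(10)/165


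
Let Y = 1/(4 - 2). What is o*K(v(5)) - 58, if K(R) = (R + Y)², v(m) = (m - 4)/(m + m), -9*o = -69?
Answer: -1381/25 ≈ -55.240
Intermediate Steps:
o = 23/3 (o = -⅑*(-69) = 23/3 ≈ 7.6667)
Y = ½ (Y = 1/2 = ½ ≈ 0.50000)
v(m) = (-4 + m)/(2*m) (v(m) = (-4 + m)/((2*m)) = (-4 + m)*(1/(2*m)) = (-4 + m)/(2*m))
K(R) = (½ + R)² (K(R) = (R + ½)² = (½ + R)²)
o*K(v(5)) - 58 = 23*((1 + 2*((½)*(-4 + 5)/5))²/4)/3 - 58 = 23*((1 + 2*((½)*(⅕)*1))²/4)/3 - 58 = 23*((1 + 2*(⅒))²/4)/3 - 58 = 23*((1 + ⅕)²/4)/3 - 58 = 23*((6/5)²/4)/3 - 58 = 23*((¼)*(36/25))/3 - 58 = (23/3)*(9/25) - 58 = 69/25 - 58 = -1381/25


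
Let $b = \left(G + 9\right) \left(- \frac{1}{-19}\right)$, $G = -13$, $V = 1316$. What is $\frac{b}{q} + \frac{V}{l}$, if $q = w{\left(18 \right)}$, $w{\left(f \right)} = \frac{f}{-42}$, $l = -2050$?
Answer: $- \frac{8806}{58425} \approx -0.15072$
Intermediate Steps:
$w{\left(f \right)} = - \frac{f}{42}$ ($w{\left(f \right)} = f \left(- \frac{1}{42}\right) = - \frac{f}{42}$)
$q = - \frac{3}{7}$ ($q = \left(- \frac{1}{42}\right) 18 = - \frac{3}{7} \approx -0.42857$)
$b = - \frac{4}{19}$ ($b = \left(-13 + 9\right) \left(- \frac{1}{-19}\right) = - 4 \left(\left(-1\right) \left(- \frac{1}{19}\right)\right) = \left(-4\right) \frac{1}{19} = - \frac{4}{19} \approx -0.21053$)
$\frac{b}{q} + \frac{V}{l} = - \frac{4}{19 \left(- \frac{3}{7}\right)} + \frac{1316}{-2050} = \left(- \frac{4}{19}\right) \left(- \frac{7}{3}\right) + 1316 \left(- \frac{1}{2050}\right) = \frac{28}{57} - \frac{658}{1025} = - \frac{8806}{58425}$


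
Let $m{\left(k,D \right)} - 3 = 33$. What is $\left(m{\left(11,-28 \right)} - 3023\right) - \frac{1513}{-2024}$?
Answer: $- \frac{6044175}{2024} \approx -2986.3$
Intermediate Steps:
$m{\left(k,D \right)} = 36$ ($m{\left(k,D \right)} = 3 + 33 = 36$)
$\left(m{\left(11,-28 \right)} - 3023\right) - \frac{1513}{-2024} = \left(36 - 3023\right) - \frac{1513}{-2024} = -2987 - - \frac{1513}{2024} = -2987 + \frac{1513}{2024} = - \frac{6044175}{2024}$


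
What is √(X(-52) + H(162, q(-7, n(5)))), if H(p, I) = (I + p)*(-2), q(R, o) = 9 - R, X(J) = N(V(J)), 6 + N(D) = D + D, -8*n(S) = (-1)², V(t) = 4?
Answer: I*√354 ≈ 18.815*I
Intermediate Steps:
n(S) = -⅛ (n(S) = -⅛*(-1)² = -⅛*1 = -⅛)
N(D) = -6 + 2*D (N(D) = -6 + (D + D) = -6 + 2*D)
X(J) = 2 (X(J) = -6 + 2*4 = -6 + 8 = 2)
H(p, I) = -2*I - 2*p
√(X(-52) + H(162, q(-7, n(5)))) = √(2 + (-2*(9 - 1*(-7)) - 2*162)) = √(2 + (-2*(9 + 7) - 324)) = √(2 + (-2*16 - 324)) = √(2 + (-32 - 324)) = √(2 - 356) = √(-354) = I*√354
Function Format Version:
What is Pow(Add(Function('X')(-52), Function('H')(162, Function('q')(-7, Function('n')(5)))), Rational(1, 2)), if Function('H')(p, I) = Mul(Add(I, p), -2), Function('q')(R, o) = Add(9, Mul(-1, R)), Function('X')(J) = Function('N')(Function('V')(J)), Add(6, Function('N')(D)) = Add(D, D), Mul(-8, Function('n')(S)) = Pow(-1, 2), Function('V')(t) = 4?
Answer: Mul(I, Pow(354, Rational(1, 2))) ≈ Mul(18.815, I)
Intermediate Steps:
Function('n')(S) = Rational(-1, 8) (Function('n')(S) = Mul(Rational(-1, 8), Pow(-1, 2)) = Mul(Rational(-1, 8), 1) = Rational(-1, 8))
Function('N')(D) = Add(-6, Mul(2, D)) (Function('N')(D) = Add(-6, Add(D, D)) = Add(-6, Mul(2, D)))
Function('X')(J) = 2 (Function('X')(J) = Add(-6, Mul(2, 4)) = Add(-6, 8) = 2)
Function('H')(p, I) = Add(Mul(-2, I), Mul(-2, p))
Pow(Add(Function('X')(-52), Function('H')(162, Function('q')(-7, Function('n')(5)))), Rational(1, 2)) = Pow(Add(2, Add(Mul(-2, Add(9, Mul(-1, -7))), Mul(-2, 162))), Rational(1, 2)) = Pow(Add(2, Add(Mul(-2, Add(9, 7)), -324)), Rational(1, 2)) = Pow(Add(2, Add(Mul(-2, 16), -324)), Rational(1, 2)) = Pow(Add(2, Add(-32, -324)), Rational(1, 2)) = Pow(Add(2, -356), Rational(1, 2)) = Pow(-354, Rational(1, 2)) = Mul(I, Pow(354, Rational(1, 2)))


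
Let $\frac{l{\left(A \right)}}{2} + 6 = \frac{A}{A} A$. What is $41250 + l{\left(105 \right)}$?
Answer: $41448$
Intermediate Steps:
$l{\left(A \right)} = -12 + 2 A$ ($l{\left(A \right)} = -12 + 2 \frac{A}{A} A = -12 + 2 \cdot 1 A = -12 + 2 A$)
$41250 + l{\left(105 \right)} = 41250 + \left(-12 + 2 \cdot 105\right) = 41250 + \left(-12 + 210\right) = 41250 + 198 = 41448$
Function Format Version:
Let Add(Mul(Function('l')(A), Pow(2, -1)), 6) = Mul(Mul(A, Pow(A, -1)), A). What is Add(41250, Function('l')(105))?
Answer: 41448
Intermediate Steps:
Function('l')(A) = Add(-12, Mul(2, A)) (Function('l')(A) = Add(-12, Mul(2, Mul(Mul(A, Pow(A, -1)), A))) = Add(-12, Mul(2, Mul(1, A))) = Add(-12, Mul(2, A)))
Add(41250, Function('l')(105)) = Add(41250, Add(-12, Mul(2, 105))) = Add(41250, Add(-12, 210)) = Add(41250, 198) = 41448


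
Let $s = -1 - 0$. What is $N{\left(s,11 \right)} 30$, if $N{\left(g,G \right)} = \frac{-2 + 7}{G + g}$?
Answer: $15$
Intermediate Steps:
$s = -1$ ($s = -1 + 0 = -1$)
$N{\left(g,G \right)} = \frac{5}{G + g}$
$N{\left(s,11 \right)} 30 = \frac{5}{11 - 1} \cdot 30 = \frac{5}{10} \cdot 30 = 5 \cdot \frac{1}{10} \cdot 30 = \frac{1}{2} \cdot 30 = 15$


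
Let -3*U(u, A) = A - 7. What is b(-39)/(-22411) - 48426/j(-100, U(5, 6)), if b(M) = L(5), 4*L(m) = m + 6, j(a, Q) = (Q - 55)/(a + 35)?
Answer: -211628642221/3675404 ≈ -57580.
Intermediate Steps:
U(u, A) = 7/3 - A/3 (U(u, A) = -(A - 7)/3 = -(-7 + A)/3 = 7/3 - A/3)
j(a, Q) = (-55 + Q)/(35 + a)
L(m) = 3/2 + m/4 (L(m) = (m + 6)/4 = (6 + m)/4 = 3/2 + m/4)
b(M) = 11/4 (b(M) = 3/2 + (¼)*5 = 3/2 + 5/4 = 11/4)
b(-39)/(-22411) - 48426/j(-100, U(5, 6)) = (11/4)/(-22411) - 48426*(35 - 100)/(-55 + (7/3 - ⅓*6)) = (11/4)*(-1/22411) - 48426*(-65/(-55 + (7/3 - 2))) = -11/89644 - 48426*(-65/(-55 + ⅓)) = -11/89644 - 48426/((-1/65*(-164/3))) = -11/89644 - 48426/164/195 = -11/89644 - 48426*195/164 = -11/89644 - 4721535/82 = -211628642221/3675404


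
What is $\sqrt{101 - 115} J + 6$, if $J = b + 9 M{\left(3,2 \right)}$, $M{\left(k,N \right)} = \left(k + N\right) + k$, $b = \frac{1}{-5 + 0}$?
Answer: $6 + \frac{359 i \sqrt{14}}{5} \approx 6.0 + 268.65 i$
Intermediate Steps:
$b = - \frac{1}{5}$ ($b = \frac{1}{-5} = - \frac{1}{5} \approx -0.2$)
$M{\left(k,N \right)} = N + 2 k$ ($M{\left(k,N \right)} = \left(N + k\right) + k = N + 2 k$)
$J = \frac{359}{5}$ ($J = - \frac{1}{5} + 9 \left(2 + 2 \cdot 3\right) = - \frac{1}{5} + 9 \left(2 + 6\right) = - \frac{1}{5} + 9 \cdot 8 = - \frac{1}{5} + 72 = \frac{359}{5} \approx 71.8$)
$\sqrt{101 - 115} J + 6 = \sqrt{101 - 115} \cdot \frac{359}{5} + 6 = \sqrt{-14} \cdot \frac{359}{5} + 6 = i \sqrt{14} \cdot \frac{359}{5} + 6 = \frac{359 i \sqrt{14}}{5} + 6 = 6 + \frac{359 i \sqrt{14}}{5}$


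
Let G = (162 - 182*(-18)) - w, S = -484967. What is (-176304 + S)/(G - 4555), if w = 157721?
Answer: 661271/158838 ≈ 4.1632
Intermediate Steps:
G = -154283 (G = (162 - 182*(-18)) - 1*157721 = (162 + 3276) - 157721 = 3438 - 157721 = -154283)
(-176304 + S)/(G - 4555) = (-176304 - 484967)/(-154283 - 4555) = -661271/(-158838) = -661271*(-1/158838) = 661271/158838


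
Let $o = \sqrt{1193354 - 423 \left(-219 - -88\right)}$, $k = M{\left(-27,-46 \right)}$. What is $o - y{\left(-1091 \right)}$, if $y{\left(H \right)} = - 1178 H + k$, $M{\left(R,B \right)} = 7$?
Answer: $-1285205 + \sqrt{1248767} \approx -1.2841 \cdot 10^{6}$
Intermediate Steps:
$k = 7$
$o = \sqrt{1248767}$ ($o = \sqrt{1193354 - 423 \left(-219 + 88\right)} = \sqrt{1193354 - -55413} = \sqrt{1193354 + 55413} = \sqrt{1248767} \approx 1117.5$)
$y{\left(H \right)} = 7 - 1178 H$ ($y{\left(H \right)} = - 1178 H + 7 = 7 - 1178 H$)
$o - y{\left(-1091 \right)} = \sqrt{1248767} - \left(7 - -1285198\right) = \sqrt{1248767} - \left(7 + 1285198\right) = \sqrt{1248767} - 1285205 = -1285205 + \sqrt{1248767}$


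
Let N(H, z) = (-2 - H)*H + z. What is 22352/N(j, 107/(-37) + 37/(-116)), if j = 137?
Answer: -95934784/81746337 ≈ -1.1736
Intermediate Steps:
N(H, z) = z + H*(-2 - H) (N(H, z) = H*(-2 - H) + z = z + H*(-2 - H))
22352/N(j, 107/(-37) + 37/(-116)) = 22352/((107/(-37) + 37/(-116)) - 1*137² - 2*137) = 22352/((107*(-1/37) + 37*(-1/116)) - 1*18769 - 274) = 22352/((-107/37 - 37/116) - 18769 - 274) = 22352/(-13781/4292 - 18769 - 274) = 22352/(-81746337/4292) = 22352*(-4292/81746337) = -95934784/81746337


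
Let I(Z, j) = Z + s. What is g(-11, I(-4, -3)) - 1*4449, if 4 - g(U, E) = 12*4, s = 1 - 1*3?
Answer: -4493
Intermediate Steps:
s = -2 (s = 1 - 3 = -2)
I(Z, j) = -2 + Z (I(Z, j) = Z - 2 = -2 + Z)
g(U, E) = -44 (g(U, E) = 4 - 12*4 = 4 - 1*48 = 4 - 48 = -44)
g(-11, I(-4, -3)) - 1*4449 = -44 - 1*4449 = -44 - 4449 = -4493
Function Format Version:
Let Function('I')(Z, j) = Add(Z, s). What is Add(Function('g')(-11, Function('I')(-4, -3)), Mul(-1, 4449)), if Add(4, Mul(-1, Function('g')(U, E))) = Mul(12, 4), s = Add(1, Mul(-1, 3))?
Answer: -4493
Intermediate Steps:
s = -2 (s = Add(1, -3) = -2)
Function('I')(Z, j) = Add(-2, Z) (Function('I')(Z, j) = Add(Z, -2) = Add(-2, Z))
Function('g')(U, E) = -44 (Function('g')(U, E) = Add(4, Mul(-1, Mul(12, 4))) = Add(4, Mul(-1, 48)) = Add(4, -48) = -44)
Add(Function('g')(-11, Function('I')(-4, -3)), Mul(-1, 4449)) = Add(-44, Mul(-1, 4449)) = Add(-44, -4449) = -4493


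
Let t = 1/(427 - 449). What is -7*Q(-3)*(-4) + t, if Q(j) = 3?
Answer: 1847/22 ≈ 83.955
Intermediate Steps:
t = -1/22 (t = 1/(-22) = -1/22 ≈ -0.045455)
-7*Q(-3)*(-4) + t = -7*3*(-4) - 1/22 = -21*(-4) - 1/22 = 84 - 1/22 = 1847/22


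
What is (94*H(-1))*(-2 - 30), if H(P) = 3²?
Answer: -27072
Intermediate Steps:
H(P) = 9
(94*H(-1))*(-2 - 30) = (94*9)*(-2 - 30) = 846*(-32) = -27072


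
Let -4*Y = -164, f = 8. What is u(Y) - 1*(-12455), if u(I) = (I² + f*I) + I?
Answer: 14505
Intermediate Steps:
Y = 41 (Y = -¼*(-164) = 41)
u(I) = I² + 9*I (u(I) = (I² + 8*I) + I = I² + 9*I)
u(Y) - 1*(-12455) = 41*(9 + 41) - 1*(-12455) = 41*50 + 12455 = 2050 + 12455 = 14505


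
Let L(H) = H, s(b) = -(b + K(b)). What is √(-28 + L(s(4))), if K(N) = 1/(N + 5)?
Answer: 17*I/3 ≈ 5.6667*I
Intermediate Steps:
K(N) = 1/(5 + N)
s(b) = -b - 1/(5 + b) (s(b) = -(b + 1/(5 + b)) = -b - 1/(5 + b))
√(-28 + L(s(4))) = √(-28 + (-1 - 1*4*(5 + 4))/(5 + 4)) = √(-28 + (-1 - 1*4*9)/9) = √(-28 + (-1 - 36)/9) = √(-28 + (⅑)*(-37)) = √(-28 - 37/9) = √(-289/9) = 17*I/3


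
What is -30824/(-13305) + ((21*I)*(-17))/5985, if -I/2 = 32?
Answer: 516904/84265 ≈ 6.1343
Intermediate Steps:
I = -64 (I = -2*32 = -64)
-30824/(-13305) + ((21*I)*(-17))/5985 = -30824/(-13305) + ((21*(-64))*(-17))/5985 = -30824*(-1/13305) - 1344*(-17)*(1/5985) = 30824/13305 + 22848*(1/5985) = 30824/13305 + 1088/285 = 516904/84265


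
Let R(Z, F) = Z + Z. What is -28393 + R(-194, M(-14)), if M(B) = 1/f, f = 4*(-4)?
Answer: -28781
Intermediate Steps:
f = -16
M(B) = -1/16 (M(B) = 1/(-16) = -1/16)
R(Z, F) = 2*Z
-28393 + R(-194, M(-14)) = -28393 + 2*(-194) = -28393 - 388 = -28781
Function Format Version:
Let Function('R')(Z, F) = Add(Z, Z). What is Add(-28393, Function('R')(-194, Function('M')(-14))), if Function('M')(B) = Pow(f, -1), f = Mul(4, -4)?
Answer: -28781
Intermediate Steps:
f = -16
Function('M')(B) = Rational(-1, 16) (Function('M')(B) = Pow(-16, -1) = Rational(-1, 16))
Function('R')(Z, F) = Mul(2, Z)
Add(-28393, Function('R')(-194, Function('M')(-14))) = Add(-28393, Mul(2, -194)) = Add(-28393, -388) = -28781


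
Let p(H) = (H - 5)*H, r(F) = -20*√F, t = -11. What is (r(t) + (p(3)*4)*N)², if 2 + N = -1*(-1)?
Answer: -3824 - 960*I*√11 ≈ -3824.0 - 3184.0*I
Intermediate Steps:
p(H) = H*(-5 + H) (p(H) = (-5 + H)*H = H*(-5 + H))
N = -1 (N = -2 - 1*(-1) = -2 + 1 = -1)
(r(t) + (p(3)*4)*N)² = (-20*I*√11 + ((3*(-5 + 3))*4)*(-1))² = (-20*I*√11 + ((3*(-2))*4)*(-1))² = (-20*I*√11 - 6*4*(-1))² = (-20*I*√11 - 24*(-1))² = (-20*I*√11 + 24)² = (24 - 20*I*√11)²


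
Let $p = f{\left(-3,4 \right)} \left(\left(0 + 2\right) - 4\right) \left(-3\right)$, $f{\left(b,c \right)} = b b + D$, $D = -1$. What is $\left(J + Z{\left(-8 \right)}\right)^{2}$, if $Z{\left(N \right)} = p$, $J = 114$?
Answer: $26244$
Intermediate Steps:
$f{\left(b,c \right)} = -1 + b^{2}$ ($f{\left(b,c \right)} = b b - 1 = b^{2} - 1 = -1 + b^{2}$)
$p = 48$ ($p = \left(-1 + \left(-3\right)^{2}\right) \left(\left(0 + 2\right) - 4\right) \left(-3\right) = \left(-1 + 9\right) \left(2 - 4\right) \left(-3\right) = 8 \left(-2\right) \left(-3\right) = \left(-16\right) \left(-3\right) = 48$)
$Z{\left(N \right)} = 48$
$\left(J + Z{\left(-8 \right)}\right)^{2} = \left(114 + 48\right)^{2} = 162^{2} = 26244$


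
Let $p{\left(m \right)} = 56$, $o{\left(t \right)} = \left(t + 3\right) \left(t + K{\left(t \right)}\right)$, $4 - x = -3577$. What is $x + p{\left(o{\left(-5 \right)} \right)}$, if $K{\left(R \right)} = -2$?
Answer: $3637$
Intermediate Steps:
$x = 3581$ ($x = 4 - -3577 = 4 + 3577 = 3581$)
$o{\left(t \right)} = \left(-2 + t\right) \left(3 + t\right)$ ($o{\left(t \right)} = \left(t + 3\right) \left(t - 2\right) = \left(3 + t\right) \left(-2 + t\right) = \left(-2 + t\right) \left(3 + t\right)$)
$x + p{\left(o{\left(-5 \right)} \right)} = 3581 + 56 = 3637$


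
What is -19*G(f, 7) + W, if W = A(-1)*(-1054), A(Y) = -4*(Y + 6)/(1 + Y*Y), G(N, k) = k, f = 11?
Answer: 10407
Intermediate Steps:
A(Y) = -4*(6 + Y)/(1 + Y²)
W = 10540 (W = (4*(-6 - 1*(-1))/(1 + (-1)²))*(-1054) = (4*(-6 + 1)/(1 + 1))*(-1054) = (4*(-5)/2)*(-1054) = (4*(½)*(-5))*(-1054) = -10*(-1054) = 10540)
-19*G(f, 7) + W = -19*7 + 10540 = -133 + 10540 = 10407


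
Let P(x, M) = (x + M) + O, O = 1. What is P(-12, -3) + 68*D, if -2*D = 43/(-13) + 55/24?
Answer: 3205/156 ≈ 20.545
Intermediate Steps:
P(x, M) = 1 + M + x (P(x, M) = (x + M) + 1 = (M + x) + 1 = 1 + M + x)
D = 317/624 (D = -(43/(-13) + 55/24)/2 = -(43*(-1/13) + 55*(1/24))/2 = -(-43/13 + 55/24)/2 = -1/2*(-317/312) = 317/624 ≈ 0.50801)
P(-12, -3) + 68*D = (1 - 3 - 12) + 68*(317/624) = -14 + 5389/156 = 3205/156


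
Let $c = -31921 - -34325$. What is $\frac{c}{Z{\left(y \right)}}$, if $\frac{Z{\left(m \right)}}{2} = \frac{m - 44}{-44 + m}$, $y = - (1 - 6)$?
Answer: $1202$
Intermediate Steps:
$c = 2404$ ($c = -31921 + 34325 = 2404$)
$y = 5$ ($y = \left(-1\right) \left(-5\right) = 5$)
$Z{\left(m \right)} = 2$ ($Z{\left(m \right)} = 2 \frac{m - 44}{-44 + m} = 2 \frac{-44 + m}{-44 + m} = 2 \cdot 1 = 2$)
$\frac{c}{Z{\left(y \right)}} = \frac{2404}{2} = 2404 \cdot \frac{1}{2} = 1202$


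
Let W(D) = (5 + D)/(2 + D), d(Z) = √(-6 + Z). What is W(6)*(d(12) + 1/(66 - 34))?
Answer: 11/256 + 11*√6/8 ≈ 3.4110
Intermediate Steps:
W(D) = (5 + D)/(2 + D)
W(6)*(d(12) + 1/(66 - 34)) = ((5 + 6)/(2 + 6))*(√(-6 + 12) + 1/(66 - 34)) = (11/8)*(√6 + 1/32) = ((⅛)*11)*(√6 + 1/32) = 11*(1/32 + √6)/8 = 11/256 + 11*√6/8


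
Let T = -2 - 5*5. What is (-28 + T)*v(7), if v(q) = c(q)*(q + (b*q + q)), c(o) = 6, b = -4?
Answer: 4620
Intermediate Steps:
T = -27 (T = -2 - 25 = -27)
v(q) = -12*q (v(q) = 6*(q + (-4*q + q)) = 6*(q - 3*q) = 6*(-2*q) = -12*q)
(-28 + T)*v(7) = (-28 - 27)*(-12*7) = -55*(-84) = 4620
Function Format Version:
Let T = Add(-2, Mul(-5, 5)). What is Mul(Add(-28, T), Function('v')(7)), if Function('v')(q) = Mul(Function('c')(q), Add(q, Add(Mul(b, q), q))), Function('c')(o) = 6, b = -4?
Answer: 4620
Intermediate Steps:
T = -27 (T = Add(-2, -25) = -27)
Function('v')(q) = Mul(-12, q) (Function('v')(q) = Mul(6, Add(q, Add(Mul(-4, q), q))) = Mul(6, Add(q, Mul(-3, q))) = Mul(6, Mul(-2, q)) = Mul(-12, q))
Mul(Add(-28, T), Function('v')(7)) = Mul(Add(-28, -27), Mul(-12, 7)) = Mul(-55, -84) = 4620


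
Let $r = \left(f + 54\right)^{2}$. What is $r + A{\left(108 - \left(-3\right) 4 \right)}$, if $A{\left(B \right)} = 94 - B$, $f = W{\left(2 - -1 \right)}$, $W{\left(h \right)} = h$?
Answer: $3223$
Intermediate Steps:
$f = 3$ ($f = 2 - -1 = 2 + 1 = 3$)
$r = 3249$ ($r = \left(3 + 54\right)^{2} = 57^{2} = 3249$)
$r + A{\left(108 - \left(-3\right) 4 \right)} = 3249 - \left(14 - \left(-3\right) 4\right) = 3249 + \left(94 - \left(108 - -12\right)\right) = 3249 + \left(94 - \left(108 + 12\right)\right) = 3249 + \left(94 - 120\right) = 3249 - 26 = 3223$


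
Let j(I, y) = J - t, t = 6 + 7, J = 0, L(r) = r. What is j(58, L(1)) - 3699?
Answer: -3712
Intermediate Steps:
t = 13
j(I, y) = -13 (j(I, y) = 0 - 1*13 = 0 - 13 = -13)
j(58, L(1)) - 3699 = -13 - 3699 = -3712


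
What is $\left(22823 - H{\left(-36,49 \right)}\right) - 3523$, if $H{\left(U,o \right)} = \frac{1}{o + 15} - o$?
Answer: $\frac{1238335}{64} \approx 19349.0$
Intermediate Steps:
$H{\left(U,o \right)} = \frac{1}{15 + o} - o$
$\left(22823 - H{\left(-36,49 \right)}\right) - 3523 = \left(22823 - \frac{1 - 49^{2} - 735}{15 + 49}\right) - 3523 = \left(22823 - \frac{1 - 2401 - 735}{64}\right) - 3523 = \left(22823 - \frac{1}{64} \left(-3135\right)\right) - 3523 = \left(22823 - - \frac{3135}{64}\right) - 3523 = \left(22823 + \frac{3135}{64}\right) - 3523 = \frac{1463807}{64} - 3523 = \frac{1238335}{64}$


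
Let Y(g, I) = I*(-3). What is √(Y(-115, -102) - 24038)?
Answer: 2*I*√5933 ≈ 154.05*I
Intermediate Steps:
Y(g, I) = -3*I
√(Y(-115, -102) - 24038) = √(-3*(-102) - 24038) = √(306 - 24038) = √(-23732) = 2*I*√5933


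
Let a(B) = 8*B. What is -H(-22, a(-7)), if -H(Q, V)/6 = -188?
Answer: -1128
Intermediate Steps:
H(Q, V) = 1128 (H(Q, V) = -6*(-188) = 1128)
-H(-22, a(-7)) = -1*1128 = -1128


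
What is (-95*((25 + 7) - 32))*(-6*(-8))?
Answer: 0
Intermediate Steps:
(-95*((25 + 7) - 32))*(-6*(-8)) = -95*(32 - 32)*48 = -95*0*48 = 0*48 = 0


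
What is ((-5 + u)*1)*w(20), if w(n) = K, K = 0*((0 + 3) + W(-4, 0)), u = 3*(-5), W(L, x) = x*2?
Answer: 0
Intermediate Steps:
W(L, x) = 2*x
u = -15
K = 0 (K = 0*((0 + 3) + 2*0) = 0*(3 + 0) = 0*3 = 0)
w(n) = 0
((-5 + u)*1)*w(20) = ((-5 - 15)*1)*0 = -20*1*0 = -20*0 = 0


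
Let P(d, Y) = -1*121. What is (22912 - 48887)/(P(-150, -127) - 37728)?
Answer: 25975/37849 ≈ 0.68628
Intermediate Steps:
P(d, Y) = -121
(22912 - 48887)/(P(-150, -127) - 37728) = (22912 - 48887)/(-121 - 37728) = -25975/(-37849) = -25975*(-1/37849) = 25975/37849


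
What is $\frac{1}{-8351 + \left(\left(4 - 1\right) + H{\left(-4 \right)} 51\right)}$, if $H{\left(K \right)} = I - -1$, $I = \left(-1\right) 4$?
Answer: $- \frac{1}{8501} \approx -0.00011763$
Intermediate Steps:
$I = -4$
$H{\left(K \right)} = -3$ ($H{\left(K \right)} = -4 - -1 = -4 + 1 = -3$)
$\frac{1}{-8351 + \left(\left(4 - 1\right) + H{\left(-4 \right)} 51\right)} = \frac{1}{-8351 + \left(\left(4 - 1\right) - 153\right)} = \frac{1}{-8351 + \left(3 - 153\right)} = \frac{1}{-8351 - 150} = \frac{1}{-8501} = - \frac{1}{8501}$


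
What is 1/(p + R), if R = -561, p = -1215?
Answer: -1/1776 ≈ -0.00056306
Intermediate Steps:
1/(p + R) = 1/(-1215 - 561) = 1/(-1776) = -1/1776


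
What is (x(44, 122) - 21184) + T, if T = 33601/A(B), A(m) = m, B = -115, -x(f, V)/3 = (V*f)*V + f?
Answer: -228424061/115 ≈ -1.9863e+6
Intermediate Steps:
x(f, V) = -3*f - 3*f*V**2 (x(f, V) = -3*((V*f)*V + f) = -3*(f*V**2 + f) = -3*(f + f*V**2) = -3*f - 3*f*V**2)
T = -33601/115 (T = 33601/(-115) = 33601*(-1/115) = -33601/115 ≈ -292.18)
(x(44, 122) - 21184) + T = (-3*44*(1 + 122**2) - 21184) - 33601/115 = (-3*44*(1 + 14884) - 21184) - 33601/115 = (-3*44*14885 - 21184) - 33601/115 = (-1964820 - 21184) - 33601/115 = -1986004 - 33601/115 = -228424061/115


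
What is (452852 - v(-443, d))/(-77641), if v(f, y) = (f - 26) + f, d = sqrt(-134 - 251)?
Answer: -453764/77641 ≈ -5.8444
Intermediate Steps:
d = I*sqrt(385) (d = sqrt(-385) = I*sqrt(385) ≈ 19.621*I)
v(f, y) = -26 + 2*f (v(f, y) = (-26 + f) + f = -26 + 2*f)
(452852 - v(-443, d))/(-77641) = (452852 - (-26 + 2*(-443)))/(-77641) = (452852 - (-26 - 886))*(-1/77641) = (452852 - 1*(-912))*(-1/77641) = (452852 + 912)*(-1/77641) = 453764*(-1/77641) = -453764/77641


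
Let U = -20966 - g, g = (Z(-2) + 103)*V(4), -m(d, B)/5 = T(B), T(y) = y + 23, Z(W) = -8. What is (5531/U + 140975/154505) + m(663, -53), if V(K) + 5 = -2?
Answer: 94499653414/627321201 ≈ 150.64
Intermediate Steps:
V(K) = -7 (V(K) = -5 - 2 = -7)
T(y) = 23 + y
m(d, B) = -115 - 5*B (m(d, B) = -5*(23 + B) = -115 - 5*B)
g = -665 (g = (-8 + 103)*(-7) = 95*(-7) = -665)
U = -20301 (U = -20966 - 1*(-665) = -20966 + 665 = -20301)
(5531/U + 140975/154505) + m(663, -53) = (5531/(-20301) + 140975/154505) + (-115 - 5*(-53)) = (5531*(-1/20301) + 140975*(1/154505)) + (-115 + 265) = (-5531/20301 + 28195/30901) + 150 = 401473264/627321201 + 150 = 94499653414/627321201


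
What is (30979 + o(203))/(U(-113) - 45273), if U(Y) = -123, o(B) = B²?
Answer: -18047/11349 ≈ -1.5902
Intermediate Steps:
(30979 + o(203))/(U(-113) - 45273) = (30979 + 203²)/(-123 - 45273) = (30979 + 41209)/(-45396) = 72188*(-1/45396) = -18047/11349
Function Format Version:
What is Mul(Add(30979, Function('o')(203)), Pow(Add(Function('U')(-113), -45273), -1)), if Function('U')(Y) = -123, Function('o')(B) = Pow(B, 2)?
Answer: Rational(-18047, 11349) ≈ -1.5902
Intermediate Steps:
Mul(Add(30979, Function('o')(203)), Pow(Add(Function('U')(-113), -45273), -1)) = Mul(Add(30979, Pow(203, 2)), Pow(Add(-123, -45273), -1)) = Mul(Add(30979, 41209), Pow(-45396, -1)) = Mul(72188, Rational(-1, 45396)) = Rational(-18047, 11349)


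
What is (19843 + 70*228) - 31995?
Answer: 3808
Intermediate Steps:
(19843 + 70*228) - 31995 = (19843 + 15960) - 31995 = 35803 - 31995 = 3808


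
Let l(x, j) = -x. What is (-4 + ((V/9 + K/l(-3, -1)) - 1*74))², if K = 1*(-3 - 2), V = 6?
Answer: 6241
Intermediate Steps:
K = -5 (K = 1*(-5) = -5)
(-4 + ((V/9 + K/l(-3, -1)) - 1*74))² = (-4 + ((6/9 - 5/((-1*(-3)))) - 1*74))² = (-4 + ((6*(⅑) - 5/3) - 74))² = (-4 + ((⅔ - 5*⅓) - 74))² = (-4 + ((⅔ - 5/3) - 74))² = (-4 + (-1 - 74))² = (-4 - 75)² = (-79)² = 6241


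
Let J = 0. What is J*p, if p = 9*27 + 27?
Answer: 0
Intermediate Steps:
p = 270 (p = 243 + 27 = 270)
J*p = 0*270 = 0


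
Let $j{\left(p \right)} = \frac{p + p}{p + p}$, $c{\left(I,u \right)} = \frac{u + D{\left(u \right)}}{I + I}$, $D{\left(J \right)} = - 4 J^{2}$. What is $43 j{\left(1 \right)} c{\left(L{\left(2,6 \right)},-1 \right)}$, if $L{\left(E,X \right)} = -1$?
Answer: $\frac{215}{2} \approx 107.5$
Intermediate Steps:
$c{\left(I,u \right)} = \frac{u - 4 u^{2}}{2 I}$ ($c{\left(I,u \right)} = \frac{u - 4 u^{2}}{I + I} = \frac{u - 4 u^{2}}{2 I}$)
$j{\left(p \right)} = 1$ ($j{\left(p \right)} = \frac{2 p}{2 p} = 2 p \frac{1}{2 p} = 1$)
$43 j{\left(1 \right)} c{\left(L{\left(2,6 \right)},-1 \right)} = 43 \cdot 1 \cdot \frac{1}{2} \left(-1\right) \frac{1}{-1} \left(1 - -4\right) = 43 \cdot \frac{1}{2} \left(-1\right) \left(-1\right) \left(1 + 4\right) = 43 \cdot \frac{1}{2} \left(-1\right) \left(-1\right) 5 = 43 \cdot \frac{5}{2} = \frac{215}{2}$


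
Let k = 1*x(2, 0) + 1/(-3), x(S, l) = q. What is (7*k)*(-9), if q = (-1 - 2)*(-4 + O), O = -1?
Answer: -924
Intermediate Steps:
q = 15 (q = (-1 - 2)*(-4 - 1) = -3*(-5) = 15)
x(S, l) = 15
k = 44/3 (k = 1*15 + 1/(-3) = 15 - ⅓ = 44/3 ≈ 14.667)
(7*k)*(-9) = (7*(44/3))*(-9) = (308/3)*(-9) = -924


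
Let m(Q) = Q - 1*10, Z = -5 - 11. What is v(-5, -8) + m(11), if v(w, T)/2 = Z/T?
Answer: 5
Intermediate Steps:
Z = -16
m(Q) = -10 + Q (m(Q) = Q - 10 = -10 + Q)
v(w, T) = -32/T (v(w, T) = 2*(-16/T) = -32/T)
v(-5, -8) + m(11) = -32/(-8) + (-10 + 11) = -32*(-⅛) + 1 = 4 + 1 = 5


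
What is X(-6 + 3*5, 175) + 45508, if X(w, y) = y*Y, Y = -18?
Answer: 42358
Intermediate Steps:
X(w, y) = -18*y (X(w, y) = y*(-18) = -18*y)
X(-6 + 3*5, 175) + 45508 = -18*175 + 45508 = -3150 + 45508 = 42358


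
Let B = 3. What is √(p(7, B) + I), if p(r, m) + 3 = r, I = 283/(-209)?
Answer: √115577/209 ≈ 1.6266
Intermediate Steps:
I = -283/209 (I = 283*(-1/209) = -283/209 ≈ -1.3541)
p(r, m) = -3 + r
√(p(7, B) + I) = √((-3 + 7) - 283/209) = √(4 - 283/209) = √(553/209) = √115577/209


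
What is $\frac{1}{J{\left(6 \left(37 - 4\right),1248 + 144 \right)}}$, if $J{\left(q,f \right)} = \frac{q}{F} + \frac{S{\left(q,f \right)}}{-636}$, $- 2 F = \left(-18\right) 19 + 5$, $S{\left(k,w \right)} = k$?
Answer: $\frac{35722}{30855} \approx 1.1577$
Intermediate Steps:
$F = \frac{337}{2}$ ($F = - \frac{\left(-18\right) 19 + 5}{2} = - \frac{-342 + 5}{2} = \left(- \frac{1}{2}\right) \left(-337\right) = \frac{337}{2} \approx 168.5$)
$J{\left(q,f \right)} = \frac{935 q}{214332}$ ($J{\left(q,f \right)} = \frac{q}{\frac{337}{2}} + \frac{q}{-636} = q \frac{2}{337} + q \left(- \frac{1}{636}\right) = \frac{2 q}{337} - \frac{q}{636} = \frac{935 q}{214332}$)
$\frac{1}{J{\left(6 \left(37 - 4\right),1248 + 144 \right)}} = \frac{1}{\frac{935}{214332} \cdot 6 \left(37 - 4\right)} = \frac{1}{\frac{935}{214332} \cdot 6 \cdot 33} = \frac{1}{\frac{935}{214332} \cdot 198} = \frac{1}{\frac{30855}{35722}} = \frac{35722}{30855}$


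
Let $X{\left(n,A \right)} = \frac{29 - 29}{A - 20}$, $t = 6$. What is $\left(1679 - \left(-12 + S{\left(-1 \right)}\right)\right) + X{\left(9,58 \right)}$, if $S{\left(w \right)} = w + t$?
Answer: $1686$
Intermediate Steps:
$S{\left(w \right)} = 6 + w$ ($S{\left(w \right)} = w + 6 = 6 + w$)
$X{\left(n,A \right)} = 0$ ($X{\left(n,A \right)} = \frac{0}{-20 + A} = 0$)
$\left(1679 - \left(-12 + S{\left(-1 \right)}\right)\right) + X{\left(9,58 \right)} = \left(1679 + \left(12 - \left(6 - 1\right)\right)\right) + 0 = \left(1679 + \left(12 - 5\right)\right) + 0 = \left(1679 + 7\right) + 0 = 1686 + 0 = 1686$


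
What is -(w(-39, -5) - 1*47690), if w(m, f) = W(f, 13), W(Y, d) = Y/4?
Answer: 190765/4 ≈ 47691.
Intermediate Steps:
W(Y, d) = Y/4 (W(Y, d) = Y*(1/4) = Y/4)
w(m, f) = f/4
-(w(-39, -5) - 1*47690) = -((1/4)*(-5) - 1*47690) = -(-5/4 - 47690) = -1*(-190765/4) = 190765/4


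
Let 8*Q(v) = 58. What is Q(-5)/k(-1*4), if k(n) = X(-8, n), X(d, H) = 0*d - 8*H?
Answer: 29/128 ≈ 0.22656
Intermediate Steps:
Q(v) = 29/4 (Q(v) = (1/8)*58 = 29/4)
X(d, H) = -8*H (X(d, H) = 0 - 8*H = -8*H)
k(n) = -8*n
Q(-5)/k(-1*4) = 29/(4*((-(-8)*4))) = 29/(4*((-8*(-4)))) = (29/4)/32 = (29/4)*(1/32) = 29/128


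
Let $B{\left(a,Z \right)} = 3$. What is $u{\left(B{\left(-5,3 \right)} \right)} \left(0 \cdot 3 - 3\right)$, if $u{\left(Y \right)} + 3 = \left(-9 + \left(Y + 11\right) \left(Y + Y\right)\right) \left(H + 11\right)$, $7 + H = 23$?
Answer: $-6066$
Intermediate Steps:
$H = 16$ ($H = -7 + 23 = 16$)
$u{\left(Y \right)} = -246 + 54 Y \left(11 + Y\right)$ ($u{\left(Y \right)} = -3 + \left(-9 + \left(Y + 11\right) \left(Y + Y\right)\right) \left(16 + 11\right) = -3 + \left(-9 + \left(11 + Y\right) 2 Y\right) 27 = -3 + \left(-9 + 2 Y \left(11 + Y\right)\right) 27 = -3 + \left(-243 + 54 Y \left(11 + Y\right)\right) = -246 + 54 Y \left(11 + Y\right)$)
$u{\left(B{\left(-5,3 \right)} \right)} \left(0 \cdot 3 - 3\right) = \left(-246 + 54 \cdot 3^{2} + 594 \cdot 3\right) \left(0 \cdot 3 - 3\right) = \left(-246 + 54 \cdot 9 + 1782\right) \left(0 - 3\right) = \left(-246 + 486 + 1782\right) \left(-3\right) = 2022 \left(-3\right) = -6066$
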